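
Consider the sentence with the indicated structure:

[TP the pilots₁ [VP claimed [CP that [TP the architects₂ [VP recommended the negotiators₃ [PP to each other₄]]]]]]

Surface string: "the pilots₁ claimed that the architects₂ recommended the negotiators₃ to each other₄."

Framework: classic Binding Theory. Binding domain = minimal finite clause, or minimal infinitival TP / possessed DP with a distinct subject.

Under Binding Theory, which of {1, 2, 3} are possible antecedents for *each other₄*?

{2, 3}

*each other* is an anaphor, so Principle A applies: it must be bound in its binding domain.
Binding domain of *each other₄*: the embedded TP, whose subject is the architects₂.
*the pilots₁* c-commands the anaphor but is outside its binding domain → cannot satisfy Principle A.
*the architects₂* c-commands the anaphor within its binding domain → licit binder.
*the negotiators₃* c-commands the anaphor within its binding domain → licit binder.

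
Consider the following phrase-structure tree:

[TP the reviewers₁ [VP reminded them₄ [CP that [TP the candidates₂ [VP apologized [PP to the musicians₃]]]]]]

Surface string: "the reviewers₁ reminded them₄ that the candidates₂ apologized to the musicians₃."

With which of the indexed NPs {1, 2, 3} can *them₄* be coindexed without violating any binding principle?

none

*them* is a pronoun, so Principle B applies: it must be free in its binding domain.
Binding domain of *them₄*: the matrix TP, whose subject is the reviewers₁.
*the reviewers₁* c-commands the pronoun within its binding domain → coindexation would violate Principle B.
*the candidates₂*: the pronoun c-commands this R-expression → coindexation would violate Principle C on *the candidates₂*.
*the musicians₃*: the pronoun c-commands this R-expression → coindexation would violate Principle C on *the musicians₃*.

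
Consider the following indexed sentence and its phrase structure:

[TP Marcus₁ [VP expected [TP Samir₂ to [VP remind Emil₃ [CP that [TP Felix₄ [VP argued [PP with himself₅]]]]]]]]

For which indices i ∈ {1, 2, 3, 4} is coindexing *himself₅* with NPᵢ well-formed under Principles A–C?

{4}

*himself* is an anaphor, so Principle A applies: it must be bound in its binding domain.
Binding domain of *himself₅*: the embedded TP, whose subject is Felix₄.
*Marcus₁* c-commands the anaphor but is outside its binding domain → cannot satisfy Principle A.
*Samir₂* c-commands the anaphor but is outside its binding domain → cannot satisfy Principle A.
*Emil₃* c-commands the anaphor but is outside its binding domain → cannot satisfy Principle A.
*Felix₄* c-commands the anaphor within its binding domain → licit binder.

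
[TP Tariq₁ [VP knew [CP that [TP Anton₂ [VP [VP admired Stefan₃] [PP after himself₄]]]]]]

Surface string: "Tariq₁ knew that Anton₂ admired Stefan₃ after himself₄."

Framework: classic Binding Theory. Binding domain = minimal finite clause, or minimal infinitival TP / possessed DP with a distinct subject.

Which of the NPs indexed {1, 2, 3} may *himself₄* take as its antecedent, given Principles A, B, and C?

{2}

*himself* is an anaphor, so Principle A applies: it must be bound in its binding domain.
Binding domain of *himself₄*: the embedded TP, whose subject is Anton₂.
*Tariq₁* c-commands the anaphor but is outside its binding domain → cannot satisfy Principle A.
*Anton₂* c-commands the anaphor within its binding domain → licit binder.
*Stefan₃* does not c-command the anaphor → cannot bind it.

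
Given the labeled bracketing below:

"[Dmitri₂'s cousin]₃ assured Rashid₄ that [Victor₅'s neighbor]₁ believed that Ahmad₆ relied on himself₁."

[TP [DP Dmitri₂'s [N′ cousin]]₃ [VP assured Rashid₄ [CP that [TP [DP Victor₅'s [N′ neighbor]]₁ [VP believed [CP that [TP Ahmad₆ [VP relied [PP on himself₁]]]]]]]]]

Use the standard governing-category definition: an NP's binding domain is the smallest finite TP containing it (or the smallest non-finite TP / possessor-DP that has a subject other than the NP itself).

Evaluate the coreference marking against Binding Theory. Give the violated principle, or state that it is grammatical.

The two coindexed NPs are *[Victor₅'s neighbor]₁* and *himself₁*.
*himself₁* is an anaphor. Principle A requires it to be bound within its binding domain — the embedded TP, whose subject is Ahmad₆.
Within that domain it is c-commanded by *Ahmad₆*, which does not share its index.
*[Victor₅'s neighbor]₁* does c-command the anaphor, but from outside its binding domain.
The anaphor is unbound in its domain → Principle A violation.

Principle A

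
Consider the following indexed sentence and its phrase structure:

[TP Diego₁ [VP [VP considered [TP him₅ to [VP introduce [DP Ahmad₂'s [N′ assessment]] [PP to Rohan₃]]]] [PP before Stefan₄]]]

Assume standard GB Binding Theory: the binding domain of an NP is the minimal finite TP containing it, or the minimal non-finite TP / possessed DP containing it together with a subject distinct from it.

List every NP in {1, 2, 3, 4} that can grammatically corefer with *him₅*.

{4}

*him* is a pronoun, so Principle B applies: it must be free in its binding domain.
Binding domain of *him₅*: the matrix TP, whose subject is Diego₁.
*Diego₁* c-commands the pronoun within its binding domain → coindexation would violate Principle B.
*Ahmad₂*: the pronoun c-commands this R-expression → coindexation would violate Principle C on *Ahmad₂*.
*Rohan₃*: the pronoun c-commands this R-expression → coindexation would violate Principle C on *Rohan₃*.
*Stefan₄* and the pronoun do not c-command one another → neither Principle B nor Principle C is at stake; coindexation permitted.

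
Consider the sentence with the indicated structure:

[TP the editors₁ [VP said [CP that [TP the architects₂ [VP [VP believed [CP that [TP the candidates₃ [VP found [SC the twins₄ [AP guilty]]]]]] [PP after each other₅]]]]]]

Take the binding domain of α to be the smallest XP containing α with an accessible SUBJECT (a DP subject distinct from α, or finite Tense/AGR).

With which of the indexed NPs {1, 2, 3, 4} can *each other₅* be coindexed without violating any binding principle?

*each other* is an anaphor, so Principle A applies: it must be bound in its binding domain.
Binding domain of *each other₅*: the embedded TP, whose subject is the architects₂.
*the editors₁* c-commands the anaphor but is outside its binding domain → cannot satisfy Principle A.
*the architects₂* c-commands the anaphor within its binding domain → licit binder.
*the candidates₃* does not c-command the anaphor → cannot bind it.
*the twins₄* does not c-command the anaphor → cannot bind it.

{2}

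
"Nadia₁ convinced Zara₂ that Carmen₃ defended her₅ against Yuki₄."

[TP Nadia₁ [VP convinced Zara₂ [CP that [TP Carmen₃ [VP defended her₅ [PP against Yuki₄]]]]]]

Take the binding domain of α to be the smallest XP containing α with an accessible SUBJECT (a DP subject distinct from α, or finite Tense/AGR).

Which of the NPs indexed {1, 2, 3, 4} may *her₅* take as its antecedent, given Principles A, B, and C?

*her* is a pronoun, so Principle B applies: it must be free in its binding domain.
Binding domain of *her₅*: the embedded TP, whose subject is Carmen₃.
*Nadia₁* c-commands the pronoun but from outside its binding domain, and is not c-commanded by it → coindexation permitted.
*Zara₂* c-commands the pronoun but from outside its binding domain, and is not c-commanded by it → coindexation permitted.
*Carmen₃* c-commands the pronoun within its binding domain → coindexation would violate Principle B.
*Yuki₄*: the pronoun c-commands this R-expression → coindexation would violate Principle C on *Yuki₄*.

{1, 2}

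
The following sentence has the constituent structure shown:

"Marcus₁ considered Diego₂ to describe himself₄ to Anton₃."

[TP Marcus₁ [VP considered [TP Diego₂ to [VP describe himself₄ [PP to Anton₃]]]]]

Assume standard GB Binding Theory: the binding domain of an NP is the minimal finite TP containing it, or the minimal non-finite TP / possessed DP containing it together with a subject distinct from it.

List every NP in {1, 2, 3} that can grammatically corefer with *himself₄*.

{2}

*himself* is an anaphor, so Principle A applies: it must be bound in its binding domain.
Binding domain of *himself₄*: the embedded TP, whose subject is Diego₂.
*Marcus₁* c-commands the anaphor but is outside its binding domain → cannot satisfy Principle A.
*Diego₂* c-commands the anaphor within its binding domain → licit binder.
*Anton₃* does not c-command the anaphor → cannot bind it.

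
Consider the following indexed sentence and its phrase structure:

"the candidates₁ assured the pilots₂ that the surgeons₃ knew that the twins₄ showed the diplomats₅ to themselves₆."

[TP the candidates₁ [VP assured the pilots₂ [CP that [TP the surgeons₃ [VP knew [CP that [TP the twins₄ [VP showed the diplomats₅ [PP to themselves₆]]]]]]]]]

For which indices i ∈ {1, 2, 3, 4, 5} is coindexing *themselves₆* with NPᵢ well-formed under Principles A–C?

{4, 5}

*themselves* is an anaphor, so Principle A applies: it must be bound in its binding domain.
Binding domain of *themselves₆*: the embedded TP, whose subject is the twins₄.
*the candidates₁* c-commands the anaphor but is outside its binding domain → cannot satisfy Principle A.
*the pilots₂* c-commands the anaphor but is outside its binding domain → cannot satisfy Principle A.
*the surgeons₃* c-commands the anaphor but is outside its binding domain → cannot satisfy Principle A.
*the twins₄* c-commands the anaphor within its binding domain → licit binder.
*the diplomats₅* c-commands the anaphor within its binding domain → licit binder.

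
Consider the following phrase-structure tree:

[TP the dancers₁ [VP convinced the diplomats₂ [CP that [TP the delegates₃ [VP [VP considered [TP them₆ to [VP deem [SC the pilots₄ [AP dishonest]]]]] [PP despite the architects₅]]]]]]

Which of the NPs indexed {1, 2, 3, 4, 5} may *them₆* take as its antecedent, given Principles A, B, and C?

*them* is a pronoun, so Principle B applies: it must be free in its binding domain.
Binding domain of *them₆*: the embedded TP, whose subject is the delegates₃.
*the dancers₁* c-commands the pronoun but from outside its binding domain, and is not c-commanded by it → coindexation permitted.
*the diplomats₂* c-commands the pronoun but from outside its binding domain, and is not c-commanded by it → coindexation permitted.
*the delegates₃* c-commands the pronoun within its binding domain → coindexation would violate Principle B.
*the pilots₄*: the pronoun c-commands this R-expression → coindexation would violate Principle C on *the pilots₄*.
*the architects₅* and the pronoun do not c-command one another → neither Principle B nor Principle C is at stake; coindexation permitted.

{1, 2, 5}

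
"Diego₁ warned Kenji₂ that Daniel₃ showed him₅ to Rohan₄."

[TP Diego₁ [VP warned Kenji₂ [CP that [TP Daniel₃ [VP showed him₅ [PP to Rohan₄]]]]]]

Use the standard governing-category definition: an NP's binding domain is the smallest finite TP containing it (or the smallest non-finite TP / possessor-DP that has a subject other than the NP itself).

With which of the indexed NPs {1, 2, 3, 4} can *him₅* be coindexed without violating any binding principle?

*him* is a pronoun, so Principle B applies: it must be free in its binding domain.
Binding domain of *him₅*: the embedded TP, whose subject is Daniel₃.
*Diego₁* c-commands the pronoun but from outside its binding domain, and is not c-commanded by it → coindexation permitted.
*Kenji₂* c-commands the pronoun but from outside its binding domain, and is not c-commanded by it → coindexation permitted.
*Daniel₃* c-commands the pronoun within its binding domain → coindexation would violate Principle B.
*Rohan₄*: the pronoun c-commands this R-expression → coindexation would violate Principle C on *Rohan₄*.

{1, 2}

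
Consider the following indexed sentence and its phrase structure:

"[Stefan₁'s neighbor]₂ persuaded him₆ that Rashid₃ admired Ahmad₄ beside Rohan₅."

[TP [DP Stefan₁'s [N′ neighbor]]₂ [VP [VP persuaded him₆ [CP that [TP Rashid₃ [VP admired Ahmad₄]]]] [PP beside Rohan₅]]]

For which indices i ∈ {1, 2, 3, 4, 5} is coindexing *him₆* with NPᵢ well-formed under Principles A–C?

{1, 5}

*him* is a pronoun, so Principle B applies: it must be free in its binding domain.
Binding domain of *him₆*: the matrix TP, whose subject is [Stefan₁'s neighbor]₂.
*Stefan₁* and the pronoun do not c-command one another → neither Principle B nor Principle C is at stake; coindexation permitted.
*[Stefan₁'s neighbor]₂* c-commands the pronoun within its binding domain → coindexation would violate Principle B.
*Rashid₃*: the pronoun c-commands this R-expression → coindexation would violate Principle C on *Rashid₃*.
*Ahmad₄*: the pronoun c-commands this R-expression → coindexation would violate Principle C on *Ahmad₄*.
*Rohan₅* and the pronoun do not c-command one another → neither Principle B nor Principle C is at stake; coindexation permitted.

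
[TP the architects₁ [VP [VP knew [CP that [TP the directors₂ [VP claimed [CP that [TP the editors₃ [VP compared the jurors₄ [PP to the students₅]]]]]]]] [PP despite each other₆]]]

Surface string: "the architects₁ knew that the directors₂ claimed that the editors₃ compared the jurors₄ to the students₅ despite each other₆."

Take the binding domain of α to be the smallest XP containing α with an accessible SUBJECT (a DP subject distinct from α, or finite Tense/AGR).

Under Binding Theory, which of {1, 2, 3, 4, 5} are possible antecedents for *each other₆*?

{1}

*each other* is an anaphor, so Principle A applies: it must be bound in its binding domain.
Binding domain of *each other₆*: the matrix TP, whose subject is the architects₁.
*the architects₁* c-commands the anaphor within its binding domain → licit binder.
*the directors₂* does not c-command the anaphor → cannot bind it.
*the editors₃* does not c-command the anaphor → cannot bind it.
*the jurors₄* does not c-command the anaphor → cannot bind it.
*the students₅* does not c-command the anaphor → cannot bind it.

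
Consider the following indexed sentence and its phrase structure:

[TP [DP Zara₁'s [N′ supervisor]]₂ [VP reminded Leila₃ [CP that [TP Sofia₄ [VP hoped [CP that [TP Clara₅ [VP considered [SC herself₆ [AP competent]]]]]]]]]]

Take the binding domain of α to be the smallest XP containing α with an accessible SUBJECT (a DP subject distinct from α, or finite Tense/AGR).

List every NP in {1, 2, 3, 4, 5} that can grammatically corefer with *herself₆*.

{5}

*herself* is an anaphor, so Principle A applies: it must be bound in its binding domain.
Binding domain of *herself₆*: the embedded TP, whose subject is Clara₅.
*Zara₁* does not c-command the anaphor → cannot bind it.
*[Zara₁'s supervisor]₂* c-commands the anaphor but is outside its binding domain → cannot satisfy Principle A.
*Leila₃* c-commands the anaphor but is outside its binding domain → cannot satisfy Principle A.
*Sofia₄* c-commands the anaphor but is outside its binding domain → cannot satisfy Principle A.
*Clara₅* c-commands the anaphor within its binding domain → licit binder.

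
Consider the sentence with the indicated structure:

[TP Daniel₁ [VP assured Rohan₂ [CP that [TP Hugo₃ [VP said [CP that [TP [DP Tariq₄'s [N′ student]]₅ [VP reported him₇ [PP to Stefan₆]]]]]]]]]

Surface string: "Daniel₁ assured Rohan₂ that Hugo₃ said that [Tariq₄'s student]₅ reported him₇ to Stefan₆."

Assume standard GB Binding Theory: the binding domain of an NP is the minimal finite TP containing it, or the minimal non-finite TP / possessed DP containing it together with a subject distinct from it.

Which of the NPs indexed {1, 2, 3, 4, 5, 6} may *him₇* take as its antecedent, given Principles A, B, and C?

{1, 2, 3, 4}

*him* is a pronoun, so Principle B applies: it must be free in its binding domain.
Binding domain of *him₇*: the embedded TP, whose subject is [Tariq₄'s student]₅.
*Daniel₁* c-commands the pronoun but from outside its binding domain, and is not c-commanded by it → coindexation permitted.
*Rohan₂* c-commands the pronoun but from outside its binding domain, and is not c-commanded by it → coindexation permitted.
*Hugo₃* c-commands the pronoun but from outside its binding domain, and is not c-commanded by it → coindexation permitted.
*Tariq₄* and the pronoun do not c-command one another → neither Principle B nor Principle C is at stake; coindexation permitted.
*[Tariq₄'s student]₅* c-commands the pronoun within its binding domain → coindexation would violate Principle B.
*Stefan₆*: the pronoun c-commands this R-expression → coindexation would violate Principle C on *Stefan₆*.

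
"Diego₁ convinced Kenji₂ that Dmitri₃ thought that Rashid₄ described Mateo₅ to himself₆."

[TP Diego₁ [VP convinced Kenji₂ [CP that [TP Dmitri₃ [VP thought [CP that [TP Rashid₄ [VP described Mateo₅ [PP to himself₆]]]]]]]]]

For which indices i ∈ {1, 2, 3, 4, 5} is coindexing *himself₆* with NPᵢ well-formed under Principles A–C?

{4, 5}

*himself* is an anaphor, so Principle A applies: it must be bound in its binding domain.
Binding domain of *himself₆*: the embedded TP, whose subject is Rashid₄.
*Diego₁* c-commands the anaphor but is outside its binding domain → cannot satisfy Principle A.
*Kenji₂* c-commands the anaphor but is outside its binding domain → cannot satisfy Principle A.
*Dmitri₃* c-commands the anaphor but is outside its binding domain → cannot satisfy Principle A.
*Rashid₄* c-commands the anaphor within its binding domain → licit binder.
*Mateo₅* c-commands the anaphor within its binding domain → licit binder.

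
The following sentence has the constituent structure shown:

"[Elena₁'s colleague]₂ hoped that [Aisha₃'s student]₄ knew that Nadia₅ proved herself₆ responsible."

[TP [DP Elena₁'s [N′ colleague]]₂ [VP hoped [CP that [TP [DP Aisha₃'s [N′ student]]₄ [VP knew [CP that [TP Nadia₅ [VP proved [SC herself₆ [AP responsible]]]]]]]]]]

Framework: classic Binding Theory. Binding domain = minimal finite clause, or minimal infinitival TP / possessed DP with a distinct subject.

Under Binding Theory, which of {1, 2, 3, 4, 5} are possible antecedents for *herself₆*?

*herself* is an anaphor, so Principle A applies: it must be bound in its binding domain.
Binding domain of *herself₆*: the embedded TP, whose subject is Nadia₅.
*Elena₁* does not c-command the anaphor → cannot bind it.
*[Elena₁'s colleague]₂* c-commands the anaphor but is outside its binding domain → cannot satisfy Principle A.
*Aisha₃* does not c-command the anaphor → cannot bind it.
*[Aisha₃'s student]₄* c-commands the anaphor but is outside its binding domain → cannot satisfy Principle A.
*Nadia₅* c-commands the anaphor within its binding domain → licit binder.

{5}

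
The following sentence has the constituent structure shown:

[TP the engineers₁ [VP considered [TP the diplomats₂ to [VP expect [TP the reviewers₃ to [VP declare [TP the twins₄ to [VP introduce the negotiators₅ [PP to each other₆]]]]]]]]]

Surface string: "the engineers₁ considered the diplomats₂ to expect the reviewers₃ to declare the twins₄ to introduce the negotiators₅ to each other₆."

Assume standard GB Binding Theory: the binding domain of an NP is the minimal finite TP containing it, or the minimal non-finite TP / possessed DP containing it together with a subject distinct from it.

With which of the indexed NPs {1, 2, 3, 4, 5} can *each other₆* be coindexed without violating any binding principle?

*each other* is an anaphor, so Principle A applies: it must be bound in its binding domain.
Binding domain of *each other₆*: the embedded TP, whose subject is the twins₄.
*the engineers₁* c-commands the anaphor but is outside its binding domain → cannot satisfy Principle A.
*the diplomats₂* c-commands the anaphor but is outside its binding domain → cannot satisfy Principle A.
*the reviewers₃* c-commands the anaphor but is outside its binding domain → cannot satisfy Principle A.
*the twins₄* c-commands the anaphor within its binding domain → licit binder.
*the negotiators₅* c-commands the anaphor within its binding domain → licit binder.

{4, 5}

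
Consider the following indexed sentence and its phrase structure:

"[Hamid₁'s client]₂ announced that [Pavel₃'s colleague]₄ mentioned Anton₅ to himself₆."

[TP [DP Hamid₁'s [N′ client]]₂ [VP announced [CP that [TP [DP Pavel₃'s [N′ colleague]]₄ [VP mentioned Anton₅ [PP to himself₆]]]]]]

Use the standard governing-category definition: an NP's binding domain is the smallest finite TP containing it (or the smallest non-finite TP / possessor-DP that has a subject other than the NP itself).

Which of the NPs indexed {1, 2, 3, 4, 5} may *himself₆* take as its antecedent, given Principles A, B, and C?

{4, 5}

*himself* is an anaphor, so Principle A applies: it must be bound in its binding domain.
Binding domain of *himself₆*: the embedded TP, whose subject is [Pavel₃'s colleague]₄.
*Hamid₁* does not c-command the anaphor → cannot bind it.
*[Hamid₁'s client]₂* c-commands the anaphor but is outside its binding domain → cannot satisfy Principle A.
*Pavel₃* does not c-command the anaphor → cannot bind it.
*[Pavel₃'s colleague]₄* c-commands the anaphor within its binding domain → licit binder.
*Anton₅* c-commands the anaphor within its binding domain → licit binder.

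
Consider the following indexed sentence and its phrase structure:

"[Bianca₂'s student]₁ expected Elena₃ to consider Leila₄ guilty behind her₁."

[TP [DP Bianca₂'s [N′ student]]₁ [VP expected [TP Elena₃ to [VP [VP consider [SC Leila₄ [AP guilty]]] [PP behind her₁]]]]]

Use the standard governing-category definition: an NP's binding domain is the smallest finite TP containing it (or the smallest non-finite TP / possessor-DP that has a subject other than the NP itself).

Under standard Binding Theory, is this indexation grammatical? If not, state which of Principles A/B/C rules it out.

The two coindexed NPs are *[Bianca₂'s student]₁* and *her₁*.
*her₁* is a pronoun; its binding domain is the embedded TP, whose subject is Elena₃. Within that domain it is c-commanded only by *Elena₃*, which carries a different index — the pronoun is free locally, so Principle B holds.
*[Bianca₂'s student]₁* is an R-expression; *her₁* does not c-command it, and no other NP shares its index, so Principle C is satisfied.
All principles are respected.

grammatical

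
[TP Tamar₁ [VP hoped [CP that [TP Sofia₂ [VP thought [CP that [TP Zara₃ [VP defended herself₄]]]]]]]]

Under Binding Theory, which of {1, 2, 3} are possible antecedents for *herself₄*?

{3}

*herself* is an anaphor, so Principle A applies: it must be bound in its binding domain.
Binding domain of *herself₄*: the embedded TP, whose subject is Zara₃.
*Tamar₁* c-commands the anaphor but is outside its binding domain → cannot satisfy Principle A.
*Sofia₂* c-commands the anaphor but is outside its binding domain → cannot satisfy Principle A.
*Zara₃* c-commands the anaphor within its binding domain → licit binder.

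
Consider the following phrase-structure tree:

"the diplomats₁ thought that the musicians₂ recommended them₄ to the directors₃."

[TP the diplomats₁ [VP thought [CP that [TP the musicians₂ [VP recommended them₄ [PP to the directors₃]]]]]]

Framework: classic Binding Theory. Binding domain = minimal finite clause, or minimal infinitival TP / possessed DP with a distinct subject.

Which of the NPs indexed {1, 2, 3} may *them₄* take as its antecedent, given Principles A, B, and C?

{1}

*them* is a pronoun, so Principle B applies: it must be free in its binding domain.
Binding domain of *them₄*: the embedded TP, whose subject is the musicians₂.
*the diplomats₁* c-commands the pronoun but from outside its binding domain, and is not c-commanded by it → coindexation permitted.
*the musicians₂* c-commands the pronoun within its binding domain → coindexation would violate Principle B.
*the directors₃*: the pronoun c-commands this R-expression → coindexation would violate Principle C on *the directors₃*.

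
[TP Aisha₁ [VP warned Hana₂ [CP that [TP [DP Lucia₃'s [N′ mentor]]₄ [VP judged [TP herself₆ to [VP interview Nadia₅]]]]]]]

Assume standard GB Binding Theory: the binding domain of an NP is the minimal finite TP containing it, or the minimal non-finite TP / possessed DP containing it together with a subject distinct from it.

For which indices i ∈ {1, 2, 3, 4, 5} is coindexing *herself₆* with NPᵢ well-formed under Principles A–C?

{4}

*herself* is an anaphor, so Principle A applies: it must be bound in its binding domain.
Binding domain of *herself₆*: the embedded TP, whose subject is [Lucia₃'s mentor]₄.
*Aisha₁* c-commands the anaphor but is outside its binding domain → cannot satisfy Principle A.
*Hana₂* c-commands the anaphor but is outside its binding domain → cannot satisfy Principle A.
*Lucia₃* does not c-command the anaphor → cannot bind it.
*[Lucia₃'s mentor]₄* c-commands the anaphor within its binding domain → licit binder.
*Nadia₅* does not c-command the anaphor → cannot bind it.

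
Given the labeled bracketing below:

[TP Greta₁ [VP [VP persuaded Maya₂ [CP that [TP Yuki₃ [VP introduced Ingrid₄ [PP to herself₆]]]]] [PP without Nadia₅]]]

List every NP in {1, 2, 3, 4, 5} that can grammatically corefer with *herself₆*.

*herself* is an anaphor, so Principle A applies: it must be bound in its binding domain.
Binding domain of *herself₆*: the embedded TP, whose subject is Yuki₃.
*Greta₁* c-commands the anaphor but is outside its binding domain → cannot satisfy Principle A.
*Maya₂* c-commands the anaphor but is outside its binding domain → cannot satisfy Principle A.
*Yuki₃* c-commands the anaphor within its binding domain → licit binder.
*Ingrid₄* c-commands the anaphor within its binding domain → licit binder.
*Nadia₅* does not c-command the anaphor → cannot bind it.

{3, 4}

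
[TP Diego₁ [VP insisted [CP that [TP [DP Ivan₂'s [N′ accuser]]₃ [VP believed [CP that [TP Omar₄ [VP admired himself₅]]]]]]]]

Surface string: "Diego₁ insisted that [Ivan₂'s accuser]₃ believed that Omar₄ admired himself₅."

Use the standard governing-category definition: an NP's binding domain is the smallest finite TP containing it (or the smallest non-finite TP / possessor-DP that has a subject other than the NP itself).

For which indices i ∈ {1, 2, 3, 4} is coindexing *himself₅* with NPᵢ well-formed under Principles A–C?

{4}

*himself* is an anaphor, so Principle A applies: it must be bound in its binding domain.
Binding domain of *himself₅*: the embedded TP, whose subject is Omar₄.
*Diego₁* c-commands the anaphor but is outside its binding domain → cannot satisfy Principle A.
*Ivan₂* does not c-command the anaphor → cannot bind it.
*[Ivan₂'s accuser]₃* c-commands the anaphor but is outside its binding domain → cannot satisfy Principle A.
*Omar₄* c-commands the anaphor within its binding domain → licit binder.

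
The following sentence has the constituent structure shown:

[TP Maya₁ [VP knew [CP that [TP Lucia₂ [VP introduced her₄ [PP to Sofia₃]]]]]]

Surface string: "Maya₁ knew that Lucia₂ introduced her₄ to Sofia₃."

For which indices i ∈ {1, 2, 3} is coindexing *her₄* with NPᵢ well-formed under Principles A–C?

{1}

*her* is a pronoun, so Principle B applies: it must be free in its binding domain.
Binding domain of *her₄*: the embedded TP, whose subject is Lucia₂.
*Maya₁* c-commands the pronoun but from outside its binding domain, and is not c-commanded by it → coindexation permitted.
*Lucia₂* c-commands the pronoun within its binding domain → coindexation would violate Principle B.
*Sofia₃*: the pronoun c-commands this R-expression → coindexation would violate Principle C on *Sofia₃*.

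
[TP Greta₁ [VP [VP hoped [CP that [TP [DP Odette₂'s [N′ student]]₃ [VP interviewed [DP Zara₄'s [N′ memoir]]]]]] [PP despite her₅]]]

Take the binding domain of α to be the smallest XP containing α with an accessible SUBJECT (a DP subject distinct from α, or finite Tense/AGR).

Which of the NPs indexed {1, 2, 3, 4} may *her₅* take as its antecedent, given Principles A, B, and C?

*her* is a pronoun, so Principle B applies: it must be free in its binding domain.
Binding domain of *her₅*: the matrix TP, whose subject is Greta₁.
*Greta₁* c-commands the pronoun within its binding domain → coindexation would violate Principle B.
*Odette₂* and the pronoun do not c-command one another → neither Principle B nor Principle C is at stake; coindexation permitted.
*[Odette₂'s student]₃* and the pronoun do not c-command one another → neither Principle B nor Principle C is at stake; coindexation permitted.
*Zara₄* and the pronoun do not c-command one another → neither Principle B nor Principle C is at stake; coindexation permitted.

{2, 3, 4}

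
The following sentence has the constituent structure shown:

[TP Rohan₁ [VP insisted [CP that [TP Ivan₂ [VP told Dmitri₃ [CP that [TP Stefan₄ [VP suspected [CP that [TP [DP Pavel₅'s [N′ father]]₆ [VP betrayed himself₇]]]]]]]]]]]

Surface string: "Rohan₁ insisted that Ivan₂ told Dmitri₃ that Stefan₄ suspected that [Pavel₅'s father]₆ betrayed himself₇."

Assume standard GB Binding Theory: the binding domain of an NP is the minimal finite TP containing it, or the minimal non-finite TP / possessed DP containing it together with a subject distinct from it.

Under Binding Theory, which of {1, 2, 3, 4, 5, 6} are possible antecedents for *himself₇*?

*himself* is an anaphor, so Principle A applies: it must be bound in its binding domain.
Binding domain of *himself₇*: the embedded TP, whose subject is [Pavel₅'s father]₆.
*Rohan₁* c-commands the anaphor but is outside its binding domain → cannot satisfy Principle A.
*Ivan₂* c-commands the anaphor but is outside its binding domain → cannot satisfy Principle A.
*Dmitri₃* c-commands the anaphor but is outside its binding domain → cannot satisfy Principle A.
*Stefan₄* c-commands the anaphor but is outside its binding domain → cannot satisfy Principle A.
*Pavel₅* does not c-command the anaphor → cannot bind it.
*[Pavel₅'s father]₆* c-commands the anaphor within its binding domain → licit binder.

{6}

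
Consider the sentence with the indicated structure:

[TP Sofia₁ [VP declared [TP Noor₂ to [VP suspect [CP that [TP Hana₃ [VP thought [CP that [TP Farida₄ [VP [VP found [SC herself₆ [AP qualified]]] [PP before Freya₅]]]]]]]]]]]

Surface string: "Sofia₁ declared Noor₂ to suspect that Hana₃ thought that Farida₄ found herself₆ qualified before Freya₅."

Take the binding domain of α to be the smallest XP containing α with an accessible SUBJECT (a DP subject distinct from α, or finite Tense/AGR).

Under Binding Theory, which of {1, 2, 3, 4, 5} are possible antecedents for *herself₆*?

*herself* is an anaphor, so Principle A applies: it must be bound in its binding domain.
Binding domain of *herself₆*: the embedded TP, whose subject is Farida₄.
*Sofia₁* c-commands the anaphor but is outside its binding domain → cannot satisfy Principle A.
*Noor₂* c-commands the anaphor but is outside its binding domain → cannot satisfy Principle A.
*Hana₃* c-commands the anaphor but is outside its binding domain → cannot satisfy Principle A.
*Farida₄* c-commands the anaphor within its binding domain → licit binder.
*Freya₅* does not c-command the anaphor → cannot bind it.

{4}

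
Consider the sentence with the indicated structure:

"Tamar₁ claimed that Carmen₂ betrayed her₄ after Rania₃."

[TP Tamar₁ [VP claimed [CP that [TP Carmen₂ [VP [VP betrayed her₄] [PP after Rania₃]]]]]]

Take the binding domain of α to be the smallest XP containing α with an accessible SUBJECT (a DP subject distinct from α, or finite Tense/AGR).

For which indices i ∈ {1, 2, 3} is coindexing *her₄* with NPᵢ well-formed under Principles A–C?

*her* is a pronoun, so Principle B applies: it must be free in its binding domain.
Binding domain of *her₄*: the embedded TP, whose subject is Carmen₂.
*Tamar₁* c-commands the pronoun but from outside its binding domain, and is not c-commanded by it → coindexation permitted.
*Carmen₂* c-commands the pronoun within its binding domain → coindexation would violate Principle B.
*Rania₃* and the pronoun do not c-command one another → neither Principle B nor Principle C is at stake; coindexation permitted.

{1, 3}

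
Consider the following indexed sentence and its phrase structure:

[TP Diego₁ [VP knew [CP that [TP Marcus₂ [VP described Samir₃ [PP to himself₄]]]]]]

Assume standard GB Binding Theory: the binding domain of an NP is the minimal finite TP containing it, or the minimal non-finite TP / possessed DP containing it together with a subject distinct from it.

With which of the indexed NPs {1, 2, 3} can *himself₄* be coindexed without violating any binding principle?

*himself* is an anaphor, so Principle A applies: it must be bound in its binding domain.
Binding domain of *himself₄*: the embedded TP, whose subject is Marcus₂.
*Diego₁* c-commands the anaphor but is outside its binding domain → cannot satisfy Principle A.
*Marcus₂* c-commands the anaphor within its binding domain → licit binder.
*Samir₃* c-commands the anaphor within its binding domain → licit binder.

{2, 3}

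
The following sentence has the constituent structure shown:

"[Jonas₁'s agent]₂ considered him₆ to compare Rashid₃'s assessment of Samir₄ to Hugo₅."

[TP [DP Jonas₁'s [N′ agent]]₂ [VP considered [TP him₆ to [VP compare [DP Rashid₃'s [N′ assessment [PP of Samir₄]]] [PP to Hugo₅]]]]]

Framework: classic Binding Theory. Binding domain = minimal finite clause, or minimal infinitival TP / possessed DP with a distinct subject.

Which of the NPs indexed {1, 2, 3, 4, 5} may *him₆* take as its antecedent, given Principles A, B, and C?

*him* is a pronoun, so Principle B applies: it must be free in its binding domain.
Binding domain of *him₆*: the matrix TP, whose subject is [Jonas₁'s agent]₂.
*Jonas₁* and the pronoun do not c-command one another → neither Principle B nor Principle C is at stake; coindexation permitted.
*[Jonas₁'s agent]₂* c-commands the pronoun within its binding domain → coindexation would violate Principle B.
*Rashid₃*: the pronoun c-commands this R-expression → coindexation would violate Principle C on *Rashid₃*.
*Samir₄*: the pronoun c-commands this R-expression → coindexation would violate Principle C on *Samir₄*.
*Hugo₅*: the pronoun c-commands this R-expression → coindexation would violate Principle C on *Hugo₅*.

{1}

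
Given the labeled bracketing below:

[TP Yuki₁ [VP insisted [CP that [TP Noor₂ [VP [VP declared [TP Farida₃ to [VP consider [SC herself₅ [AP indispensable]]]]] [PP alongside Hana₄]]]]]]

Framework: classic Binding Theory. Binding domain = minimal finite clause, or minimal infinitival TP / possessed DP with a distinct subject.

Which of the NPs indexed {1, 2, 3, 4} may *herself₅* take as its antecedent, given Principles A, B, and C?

{3}

*herself* is an anaphor, so Principle A applies: it must be bound in its binding domain.
Binding domain of *herself₅*: the embedded TP, whose subject is Farida₃.
*Yuki₁* c-commands the anaphor but is outside its binding domain → cannot satisfy Principle A.
*Noor₂* c-commands the anaphor but is outside its binding domain → cannot satisfy Principle A.
*Farida₃* c-commands the anaphor within its binding domain → licit binder.
*Hana₄* does not c-command the anaphor → cannot bind it.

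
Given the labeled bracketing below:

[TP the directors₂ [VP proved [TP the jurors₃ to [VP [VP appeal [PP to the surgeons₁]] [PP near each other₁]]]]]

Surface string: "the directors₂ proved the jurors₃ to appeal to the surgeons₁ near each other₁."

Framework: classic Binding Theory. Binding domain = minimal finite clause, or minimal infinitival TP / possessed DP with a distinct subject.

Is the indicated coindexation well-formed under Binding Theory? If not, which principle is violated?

Principle A

The two coindexed NPs are *the surgeons₁* and *each other₁*.
*each other₁* is an anaphor. Principle A requires it to be bound within its binding domain — the embedded TP, whose subject is the jurors₃.
Within that domain it is c-commanded by *the jurors₃*, which does not share its index.
*the surgeons₁* does not c-command the anaphor at all.
The anaphor is unbound in its domain → Principle A violation.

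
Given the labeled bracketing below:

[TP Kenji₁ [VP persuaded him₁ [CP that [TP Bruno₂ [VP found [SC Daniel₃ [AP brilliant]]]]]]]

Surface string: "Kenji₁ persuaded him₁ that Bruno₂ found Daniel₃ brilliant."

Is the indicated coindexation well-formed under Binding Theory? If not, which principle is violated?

The two coindexed NPs are *Kenji₁* and *him₁*.
*him₁* is a pronoun. Its binding domain is the matrix TP, whose subject is Kenji₁.
*Kenji₁* c-commands it within that domain and carries the same index.
The pronoun is locally bound → Principle B violation.

Principle B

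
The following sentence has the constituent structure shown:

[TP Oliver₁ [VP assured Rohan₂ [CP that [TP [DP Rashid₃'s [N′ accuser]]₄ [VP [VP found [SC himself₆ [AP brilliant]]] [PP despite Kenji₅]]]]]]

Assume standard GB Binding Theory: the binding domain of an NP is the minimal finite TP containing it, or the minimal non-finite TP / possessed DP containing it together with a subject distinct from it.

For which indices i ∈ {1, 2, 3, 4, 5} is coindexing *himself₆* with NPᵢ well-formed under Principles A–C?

{4}

*himself* is an anaphor, so Principle A applies: it must be bound in its binding domain.
Binding domain of *himself₆*: the embedded TP, whose subject is [Rashid₃'s accuser]₄.
*Oliver₁* c-commands the anaphor but is outside its binding domain → cannot satisfy Principle A.
*Rohan₂* c-commands the anaphor but is outside its binding domain → cannot satisfy Principle A.
*Rashid₃* does not c-command the anaphor → cannot bind it.
*[Rashid₃'s accuser]₄* c-commands the anaphor within its binding domain → licit binder.
*Kenji₅* does not c-command the anaphor → cannot bind it.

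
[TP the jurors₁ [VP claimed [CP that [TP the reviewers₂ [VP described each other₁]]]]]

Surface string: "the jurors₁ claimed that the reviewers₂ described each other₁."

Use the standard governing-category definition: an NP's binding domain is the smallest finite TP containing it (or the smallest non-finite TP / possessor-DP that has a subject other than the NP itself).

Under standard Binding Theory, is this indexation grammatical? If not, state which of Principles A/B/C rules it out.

The two coindexed NPs are *the jurors₁* and *each other₁*.
*each other₁* is an anaphor. Principle A requires it to be bound within its binding domain — the embedded TP, whose subject is the reviewers₂.
Within that domain it is c-commanded by *the reviewers₂*, which does not share its index.
*the jurors₁* does c-command the anaphor, but from outside its binding domain.
The anaphor is unbound in its domain → Principle A violation.

Principle A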